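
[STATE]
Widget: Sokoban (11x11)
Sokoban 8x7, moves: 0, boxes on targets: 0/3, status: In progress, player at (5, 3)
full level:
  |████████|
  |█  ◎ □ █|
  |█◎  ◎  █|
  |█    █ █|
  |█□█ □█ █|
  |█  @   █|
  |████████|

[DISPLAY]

████████   
█  ◎ □ █   
█◎  ◎  █   
█    █ █   
█□█ □█ █   
█  @   █   
████████   
Moves: 0  0
           
           
           


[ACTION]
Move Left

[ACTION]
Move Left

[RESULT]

████████   
█  ◎ □ █   
█◎  ◎  █   
█    █ █   
█□█ □█ █   
█@     █   
████████   
Moves: 2  0
           
           
           


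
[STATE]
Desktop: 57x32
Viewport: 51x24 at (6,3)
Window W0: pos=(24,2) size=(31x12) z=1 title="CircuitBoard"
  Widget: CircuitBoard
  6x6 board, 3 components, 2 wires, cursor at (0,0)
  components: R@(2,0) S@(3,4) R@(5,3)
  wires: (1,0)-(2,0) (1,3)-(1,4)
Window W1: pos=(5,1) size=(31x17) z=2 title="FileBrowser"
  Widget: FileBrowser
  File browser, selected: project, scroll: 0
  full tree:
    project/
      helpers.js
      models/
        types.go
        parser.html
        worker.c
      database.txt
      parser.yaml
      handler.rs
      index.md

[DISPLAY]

─────────────────────────────┨rd                ┃  
> [-] project/               ┃──────────────────┨  
    helpers.js               ┃4 5               ┃  
    [+] models/              ┃                  ┃  
    database.txt             ┃                  ┃  
    parser.yaml              ┃     · ─ ·        ┃  
    handler.rs               ┃                  ┃  
    index.md                 ┃                  ┃  
                             ┃                  ┃  
                             ┃         S        ┃  
                             ┃━━━━━━━━━━━━━━━━━━┛  
                             ┃                     
                             ┃                     
                             ┃                     
━━━━━━━━━━━━━━━━━━━━━━━━━━━━━┛                     
                                                   
                                                   
                                                   
                                                   
                                                   
                                                   
                                                   
                                                   
                                                   


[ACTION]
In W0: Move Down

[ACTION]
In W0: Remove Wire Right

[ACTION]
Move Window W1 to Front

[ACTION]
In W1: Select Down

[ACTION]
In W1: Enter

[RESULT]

─────────────────────────────┨rd                ┃  
  [-] project/               ┃──────────────────┨  
  > helpers.js               ┃4 5               ┃  
    [+] models/              ┃                  ┃  
    database.txt             ┃                  ┃  
    parser.yaml              ┃     · ─ ·        ┃  
    handler.rs               ┃                  ┃  
    index.md                 ┃                  ┃  
                             ┃                  ┃  
                             ┃         S        ┃  
                             ┃━━━━━━━━━━━━━━━━━━┛  
                             ┃                     
                             ┃                     
                             ┃                     
━━━━━━━━━━━━━━━━━━━━━━━━━━━━━┛                     
                                                   
                                                   
                                                   
                                                   
                                                   
                                                   
                                                   
                                                   
                                                   


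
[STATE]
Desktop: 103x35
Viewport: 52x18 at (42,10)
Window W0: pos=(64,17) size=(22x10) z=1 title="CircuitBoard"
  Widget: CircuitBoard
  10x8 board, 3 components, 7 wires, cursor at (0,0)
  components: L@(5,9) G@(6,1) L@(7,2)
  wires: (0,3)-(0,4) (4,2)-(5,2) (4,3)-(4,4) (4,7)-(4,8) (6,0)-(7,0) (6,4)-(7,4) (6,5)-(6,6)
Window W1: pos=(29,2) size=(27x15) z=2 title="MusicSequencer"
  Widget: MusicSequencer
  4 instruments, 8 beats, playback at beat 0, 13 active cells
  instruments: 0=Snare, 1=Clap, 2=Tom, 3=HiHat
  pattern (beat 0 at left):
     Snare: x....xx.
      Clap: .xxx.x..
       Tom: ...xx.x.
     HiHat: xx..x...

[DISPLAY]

             ┃                                      
             ┃                                      
             ┃                                      
             ┃                                      
             ┃                                      
             ┃                                      
━━━━━━━━━━━━━┛                                      
                      ┏━━━━━━━━━━━━━━━━━━━━┓        
                      ┃ CircuitBoard       ┃        
                      ┠────────────────────┨        
                      ┃   0 1 2 3 4 5 6 7 8┃        
                      ┃0  [.]          · ─ ┃        
                      ┃                    ┃        
                      ┃1                   ┃        
                      ┃                    ┃        
                      ┃2                   ┃        
                      ┗━━━━━━━━━━━━━━━━━━━━┛        
                                                    


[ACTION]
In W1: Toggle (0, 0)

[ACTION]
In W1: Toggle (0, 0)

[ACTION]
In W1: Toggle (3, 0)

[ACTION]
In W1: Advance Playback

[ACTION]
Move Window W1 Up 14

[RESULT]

             ┃                                      
             ┃                                      
             ┃                                      
             ┃                                      
━━━━━━━━━━━━━┛                                      
                                                    
                                                    
                      ┏━━━━━━━━━━━━━━━━━━━━┓        
                      ┃ CircuitBoard       ┃        
                      ┠────────────────────┨        
                      ┃   0 1 2 3 4 5 6 7 8┃        
                      ┃0  [.]          · ─ ┃        
                      ┃                    ┃        
                      ┃1                   ┃        
                      ┃                    ┃        
                      ┃2                   ┃        
                      ┗━━━━━━━━━━━━━━━━━━━━┛        
                                                    


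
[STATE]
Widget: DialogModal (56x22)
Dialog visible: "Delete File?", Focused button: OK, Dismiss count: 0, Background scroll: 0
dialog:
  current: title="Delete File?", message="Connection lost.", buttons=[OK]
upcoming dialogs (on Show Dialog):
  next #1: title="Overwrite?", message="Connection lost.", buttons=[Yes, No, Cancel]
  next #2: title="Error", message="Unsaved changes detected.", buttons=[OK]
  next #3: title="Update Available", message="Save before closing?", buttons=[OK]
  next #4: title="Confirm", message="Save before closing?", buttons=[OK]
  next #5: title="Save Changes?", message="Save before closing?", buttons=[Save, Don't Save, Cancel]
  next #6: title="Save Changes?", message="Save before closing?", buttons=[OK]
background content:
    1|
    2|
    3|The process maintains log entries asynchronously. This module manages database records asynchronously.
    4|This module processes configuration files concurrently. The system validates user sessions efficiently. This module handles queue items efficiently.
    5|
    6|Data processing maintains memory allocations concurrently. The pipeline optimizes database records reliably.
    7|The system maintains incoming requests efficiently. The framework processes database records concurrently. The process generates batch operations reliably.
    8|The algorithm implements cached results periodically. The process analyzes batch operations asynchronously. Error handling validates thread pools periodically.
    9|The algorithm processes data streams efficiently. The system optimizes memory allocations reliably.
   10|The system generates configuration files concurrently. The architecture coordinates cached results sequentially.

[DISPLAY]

                                                        
                                                        
The process maintains log entries asynchronously. This m
This module processes configuration files concurrently. 
                                                        
Data processing maintains memory allocations concurrentl
The system maintains incoming requests efficiently. The 
The algorithm implements cached results periodically. Th
The algorithm proc┌──────────────────┐fficiently. The sy
The system generat│   Delete File?   │es concurrently. T
                  │ Connection lost. │                  
                  │       [OK]       │                  
                  └──────────────────┘                  
                                                        
                                                        
                                                        
                                                        
                                                        
                                                        
                                                        
                                                        
                                                        


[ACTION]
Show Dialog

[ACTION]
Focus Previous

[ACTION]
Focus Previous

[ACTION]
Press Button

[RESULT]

                                                        
                                                        
The process maintains log entries asynchronously. This m
This module processes configuration files concurrently. 
                                                        
Data processing maintains memory allocations concurrentl
The system maintains incoming requests efficiently. The 
The algorithm implements cached results periodically. Th
The algorithm processes data streams efficiently. The sy
The system generates configuration files concurrently. T
                                                        
                                                        
                                                        
                                                        
                                                        
                                                        
                                                        
                                                        
                                                        
                                                        
                                                        
                                                        


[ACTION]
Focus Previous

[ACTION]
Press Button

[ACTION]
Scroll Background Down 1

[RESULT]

                                                        
The process maintains log entries asynchronously. This m
This module processes configuration files concurrently. 
                                                        
Data processing maintains memory allocations concurrentl
The system maintains incoming requests efficiently. The 
The algorithm implements cached results periodically. Th
The algorithm processes data streams efficiently. The sy
The system generates configuration files concurrently. T
                                                        
                                                        
                                                        
                                                        
                                                        
                                                        
                                                        
                                                        
                                                        
                                                        
                                                        
                                                        
                                                        


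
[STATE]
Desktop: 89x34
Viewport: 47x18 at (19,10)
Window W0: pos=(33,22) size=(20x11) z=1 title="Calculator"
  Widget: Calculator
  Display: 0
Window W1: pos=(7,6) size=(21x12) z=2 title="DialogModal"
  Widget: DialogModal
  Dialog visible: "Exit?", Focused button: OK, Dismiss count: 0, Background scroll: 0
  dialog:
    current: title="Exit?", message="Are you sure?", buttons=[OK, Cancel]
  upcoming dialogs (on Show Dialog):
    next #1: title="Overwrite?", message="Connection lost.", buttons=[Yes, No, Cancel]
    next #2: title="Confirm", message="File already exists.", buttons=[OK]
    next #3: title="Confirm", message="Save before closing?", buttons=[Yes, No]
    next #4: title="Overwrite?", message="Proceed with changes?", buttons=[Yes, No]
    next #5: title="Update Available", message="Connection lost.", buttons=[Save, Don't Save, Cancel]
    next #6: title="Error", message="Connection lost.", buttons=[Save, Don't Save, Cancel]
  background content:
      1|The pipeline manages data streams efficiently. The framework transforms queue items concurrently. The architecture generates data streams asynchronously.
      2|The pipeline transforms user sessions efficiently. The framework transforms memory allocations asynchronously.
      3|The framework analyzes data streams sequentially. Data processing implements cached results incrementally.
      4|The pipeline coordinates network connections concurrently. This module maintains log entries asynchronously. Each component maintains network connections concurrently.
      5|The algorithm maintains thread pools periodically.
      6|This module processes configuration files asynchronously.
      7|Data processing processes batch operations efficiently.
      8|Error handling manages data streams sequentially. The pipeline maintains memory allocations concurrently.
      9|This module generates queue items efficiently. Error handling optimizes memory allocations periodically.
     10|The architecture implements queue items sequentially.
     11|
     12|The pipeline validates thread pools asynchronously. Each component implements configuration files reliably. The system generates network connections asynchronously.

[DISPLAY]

─────┐sf┃                                      
?    │ly┃                                      
sure?│di┃                                      
ncel │nt┃                                      
─────┘ss┃                                      
sing pro┃                                      
ing mana┃                                      
━━━━━━━━┛                                      
                                               
                                               
                                               
                                               
              ┏━━━━━━━━━━━━━━━━━━┓             
              ┃ Calculator       ┃             
              ┠──────────────────┨             
              ┃                 0┃             
              ┃┌───┬───┬───┬───┐ ┃             
              ┃│ 7 │ 8 │ 9 │ ÷ │ ┃             


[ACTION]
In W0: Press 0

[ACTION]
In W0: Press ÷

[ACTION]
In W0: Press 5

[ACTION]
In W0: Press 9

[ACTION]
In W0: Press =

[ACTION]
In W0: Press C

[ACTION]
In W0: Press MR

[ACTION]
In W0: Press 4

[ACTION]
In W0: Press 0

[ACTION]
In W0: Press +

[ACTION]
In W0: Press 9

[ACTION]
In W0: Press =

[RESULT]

─────┐sf┃                                      
?    │ly┃                                      
sure?│di┃                                      
ncel │nt┃                                      
─────┘ss┃                                      
sing pro┃                                      
ing mana┃                                      
━━━━━━━━┛                                      
                                               
                                               
                                               
                                               
              ┏━━━━━━━━━━━━━━━━━━┓             
              ┃ Calculator       ┃             
              ┠──────────────────┨             
              ┃                49┃             
              ┃┌───┬───┬───┬───┐ ┃             
              ┃│ 7 │ 8 │ 9 │ ÷ │ ┃             


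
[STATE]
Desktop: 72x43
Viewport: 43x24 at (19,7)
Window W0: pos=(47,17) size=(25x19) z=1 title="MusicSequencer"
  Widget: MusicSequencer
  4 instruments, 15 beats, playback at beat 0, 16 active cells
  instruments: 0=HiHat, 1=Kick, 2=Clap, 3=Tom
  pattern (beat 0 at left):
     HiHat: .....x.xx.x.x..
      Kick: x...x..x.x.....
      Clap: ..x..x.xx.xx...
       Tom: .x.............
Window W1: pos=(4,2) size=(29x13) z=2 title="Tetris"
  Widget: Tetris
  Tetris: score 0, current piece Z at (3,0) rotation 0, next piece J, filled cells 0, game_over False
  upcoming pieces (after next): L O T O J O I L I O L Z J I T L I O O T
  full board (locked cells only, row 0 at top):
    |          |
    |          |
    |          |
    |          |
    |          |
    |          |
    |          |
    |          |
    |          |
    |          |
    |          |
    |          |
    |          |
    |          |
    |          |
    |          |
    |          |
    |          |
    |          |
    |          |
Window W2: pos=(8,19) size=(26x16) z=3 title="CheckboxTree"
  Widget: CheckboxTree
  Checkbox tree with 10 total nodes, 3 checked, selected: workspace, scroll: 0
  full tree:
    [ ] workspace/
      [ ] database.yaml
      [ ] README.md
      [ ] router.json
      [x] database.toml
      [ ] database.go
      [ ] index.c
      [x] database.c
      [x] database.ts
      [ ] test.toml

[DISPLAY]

             ┃                             
             ┃                             
             ┃                             
             ┃                             
re:          ┃                             
             ┃                             
             ┃                             
━━━━━━━━━━━━━┛                             
                                           
                                           
                            ┏━━━━━━━━━━━━━━
                            ┃ MusicSequence
━━━━━━━━━━━━━━┓             ┠──────────────
ree           ┃             ┃      ▼1234567
──────────────┨             ┃ HiHat·····█·█
pace/         ┃             ┃  Kick█···█··█
abase.yaml    ┃             ┃  Clap··█··█·█
DME.md        ┃             ┃   Tom·█······
ter.json      ┃             ┃              
abase.toml    ┃             ┃              
abase.go      ┃             ┃              
ex.c          ┃             ┃              
abase.c       ┃             ┃              
abase.ts      ┃             ┃              


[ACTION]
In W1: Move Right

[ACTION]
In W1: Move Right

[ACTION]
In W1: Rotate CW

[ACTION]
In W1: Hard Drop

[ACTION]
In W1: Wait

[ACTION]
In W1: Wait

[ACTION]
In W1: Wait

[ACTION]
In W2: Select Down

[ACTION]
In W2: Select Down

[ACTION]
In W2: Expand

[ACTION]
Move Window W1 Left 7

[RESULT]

         ┃                                 
         ┃                                 
         ┃                                 
         ┃                                 
         ┃                                 
         ┃                                 
         ┃                                 
━━━━━━━━━┛                                 
                                           
                                           
                            ┏━━━━━━━━━━━━━━
                            ┃ MusicSequence
━━━━━━━━━━━━━━┓             ┠──────────────
ree           ┃             ┃      ▼1234567
──────────────┨             ┃ HiHat·····█·█
pace/         ┃             ┃  Kick█···█··█
abase.yaml    ┃             ┃  Clap··█··█·█
DME.md        ┃             ┃   Tom·█······
ter.json      ┃             ┃              
abase.toml    ┃             ┃              
abase.go      ┃             ┃              
ex.c          ┃             ┃              
abase.c       ┃             ┃              
abase.ts      ┃             ┃              


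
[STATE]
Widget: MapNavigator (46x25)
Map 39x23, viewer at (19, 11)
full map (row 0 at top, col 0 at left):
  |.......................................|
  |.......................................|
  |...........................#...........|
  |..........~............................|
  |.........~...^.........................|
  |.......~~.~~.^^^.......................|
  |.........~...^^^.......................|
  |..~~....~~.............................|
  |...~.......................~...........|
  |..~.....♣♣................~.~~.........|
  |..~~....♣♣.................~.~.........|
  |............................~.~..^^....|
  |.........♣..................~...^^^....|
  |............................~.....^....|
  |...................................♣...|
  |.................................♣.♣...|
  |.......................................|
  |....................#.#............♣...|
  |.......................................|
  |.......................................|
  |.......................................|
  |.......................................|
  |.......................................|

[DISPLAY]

                                              
    .......................................   
    .......................................   
    ...........................#...........   
    ..........~............................   
    .........~...^.........................   
    .......~~.~~.^^^.......................   
    .........~...^^^.......................   
    ..~~....~~.............................   
    ...~.......................~...........   
    ..~.....♣♣................~.~~.........   
    ..~~....♣♣.................~.~.........   
    ...................@........~.~..^^....   
    .........♣..................~...^^^....   
    ............................~.....^....   
    ...................................♣...   
    .................................♣.♣...   
    .......................................   
    ....................#.#............♣...   
    .......................................   
    .......................................   
    .......................................   
    .......................................   
    .......................................   
                                              


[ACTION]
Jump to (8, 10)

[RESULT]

                                              
                                              
               ...............................
               ...............................
               ...........................#...
               ..........~....................
               .........~...^.................
               .......~~.~~.^^^...............
               .........~...^^^...............
               ..~~....~~.....................
               ...~.......................~...
               ..~.....♣♣................~.~~.
               ..~~....@♣.................~.~.
               ............................~.~
               .........♣..................~..
               ............................~..
               ...............................
               ...............................
               ...............................
               ....................#.#........
               ...............................
               ...............................
               ...............................
               ...............................
               ...............................


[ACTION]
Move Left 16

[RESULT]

                                              
                                              
                       .......................
                       .......................
                       .......................
                       ..........~............
                       .........~...^.........
                       .......~~.~~.^^^.......
                       .........~...^^^.......
                       ..~~....~~.............
                       ...~...................
                       ..~.....♣♣.............
                       @.~~....♣♣.............
                       .......................
                       .........♣.............
                       .......................
                       .......................
                       .......................
                       .......................
                       ....................#.#
                       .......................
                       .......................
                       .......................
                       .......................
                       .......................


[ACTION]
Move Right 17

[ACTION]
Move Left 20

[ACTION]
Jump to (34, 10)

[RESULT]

                                              
                                              
............................                  
............................                  
................#...........                  
............................                  
..^.........................                  
~.^^^.......................                  
..^^^.......................                  
............................                  
................~...........                  
...............~.~~.........                  
................~.~....@....                  
.................~.~..^^....                  
.................~...^^^....                  
.................~.....^....                  
........................♣...                  
......................♣.♣...                  
............................                  
.........#.#............♣...                  
............................                  
............................                  
............................                  
............................                  
............................                  


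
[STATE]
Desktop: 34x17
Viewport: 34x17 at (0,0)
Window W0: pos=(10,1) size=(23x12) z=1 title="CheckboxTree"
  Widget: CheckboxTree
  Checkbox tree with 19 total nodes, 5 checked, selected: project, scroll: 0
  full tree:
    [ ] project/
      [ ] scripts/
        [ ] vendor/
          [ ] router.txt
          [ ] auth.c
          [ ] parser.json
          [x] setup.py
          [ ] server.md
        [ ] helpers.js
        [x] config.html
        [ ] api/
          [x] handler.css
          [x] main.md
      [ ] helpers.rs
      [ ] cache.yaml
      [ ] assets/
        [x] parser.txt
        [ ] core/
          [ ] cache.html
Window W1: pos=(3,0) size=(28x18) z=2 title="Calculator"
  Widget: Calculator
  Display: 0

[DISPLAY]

   ┏━━━━━━━━━━━━━━━━━━━━━━━━━━┓   
   ┃ Calculator               ┃━┓ 
   ┠──────────────────────────┨ ┃ 
   ┃                         0┃─┨ 
   ┃┌───┬───┬───┬───┐         ┃ ┃ 
   ┃│ 7 │ 8 │ 9 │ ÷ │         ┃ ┃ 
   ┃├───┼───┼───┼───┤         ┃ ┃ 
   ┃│ 4 │ 5 │ 6 │ × │         ┃t┃ 
   ┃├───┼───┼───┼───┤         ┃ ┃ 
   ┃│ 1 │ 2 │ 3 │ - │         ┃o┃ 
   ┃├───┼───┼───┼───┤         ┃ ┃ 
   ┃│ 0 │ . │ = │ + │         ┃ ┃ 
   ┃├───┼───┼───┼───┤         ┃━┛ 
   ┃│ C │ MC│ MR│ M+│         ┃   
   ┃└───┴───┴───┴───┘         ┃   
   ┃                          ┃   
   ┃                          ┃   


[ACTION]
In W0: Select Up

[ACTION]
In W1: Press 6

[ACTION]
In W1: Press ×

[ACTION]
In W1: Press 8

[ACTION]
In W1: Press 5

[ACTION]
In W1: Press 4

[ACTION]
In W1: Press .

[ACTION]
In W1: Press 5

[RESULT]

   ┏━━━━━━━━━━━━━━━━━━━━━━━━━━┓   
   ┃ Calculator               ┃━┓ 
   ┠──────────────────────────┨ ┃ 
   ┃                     854.5┃─┨ 
   ┃┌───┬───┬───┬───┐         ┃ ┃ 
   ┃│ 7 │ 8 │ 9 │ ÷ │         ┃ ┃ 
   ┃├───┼───┼───┼───┤         ┃ ┃ 
   ┃│ 4 │ 5 │ 6 │ × │         ┃t┃ 
   ┃├───┼───┼───┼───┤         ┃ ┃ 
   ┃│ 1 │ 2 │ 3 │ - │         ┃o┃ 
   ┃├───┼───┼───┼───┤         ┃ ┃ 
   ┃│ 0 │ . │ = │ + │         ┃ ┃ 
   ┃├───┼───┼───┼───┤         ┃━┛ 
   ┃│ C │ MC│ MR│ M+│         ┃   
   ┃└───┴───┴───┴───┘         ┃   
   ┃                          ┃   
   ┃                          ┃   


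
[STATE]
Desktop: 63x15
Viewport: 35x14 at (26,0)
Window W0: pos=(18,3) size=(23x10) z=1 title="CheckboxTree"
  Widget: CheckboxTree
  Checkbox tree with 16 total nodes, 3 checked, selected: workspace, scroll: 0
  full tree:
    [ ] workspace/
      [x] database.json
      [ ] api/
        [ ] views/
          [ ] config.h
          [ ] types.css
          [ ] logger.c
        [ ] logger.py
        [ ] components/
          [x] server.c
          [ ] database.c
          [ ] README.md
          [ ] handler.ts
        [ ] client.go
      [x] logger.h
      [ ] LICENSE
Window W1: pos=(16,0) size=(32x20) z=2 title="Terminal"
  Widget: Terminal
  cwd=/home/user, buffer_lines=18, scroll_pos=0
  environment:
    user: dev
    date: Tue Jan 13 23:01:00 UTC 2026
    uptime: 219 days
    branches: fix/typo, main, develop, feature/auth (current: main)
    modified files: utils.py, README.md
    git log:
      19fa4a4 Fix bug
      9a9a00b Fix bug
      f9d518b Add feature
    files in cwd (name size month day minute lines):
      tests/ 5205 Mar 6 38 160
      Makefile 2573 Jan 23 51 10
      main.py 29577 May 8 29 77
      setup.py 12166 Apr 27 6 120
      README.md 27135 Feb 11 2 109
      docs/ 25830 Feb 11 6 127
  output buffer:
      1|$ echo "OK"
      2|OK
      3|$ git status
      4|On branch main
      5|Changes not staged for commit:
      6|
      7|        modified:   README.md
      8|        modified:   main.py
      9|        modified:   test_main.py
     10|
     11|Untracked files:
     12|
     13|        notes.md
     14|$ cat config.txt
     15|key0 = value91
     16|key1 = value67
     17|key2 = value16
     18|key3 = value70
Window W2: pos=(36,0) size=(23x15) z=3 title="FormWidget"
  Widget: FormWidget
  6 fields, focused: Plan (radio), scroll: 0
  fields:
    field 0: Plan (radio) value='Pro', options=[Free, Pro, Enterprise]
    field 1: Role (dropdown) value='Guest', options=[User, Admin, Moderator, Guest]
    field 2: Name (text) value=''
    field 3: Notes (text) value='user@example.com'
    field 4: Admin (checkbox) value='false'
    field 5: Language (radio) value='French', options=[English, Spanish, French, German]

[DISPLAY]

━━━━━━━━━━┏━━━━━━━━━━━━━━━━━━━━━┓  
          ┃ FormWidget          ┃  
──────────┠─────────────────────┨  
K"        ┃> Plan:       ( ) Fre┃  
          ┃  Role:       [Gues▼]┃  
tus       ┃  Name:       [     ]┃  
 main     ┃  Notes:      [user@]┃  
ot staged ┃  Admin:      [ ]    ┃  
          ┃  Language:   ( ) Eng┃  
odified:  ┃                     ┃  
odified:  ┃                     ┃  
odified:  ┃                     ┃  
          ┃                     ┃  
 files:   ┃                     ┃  


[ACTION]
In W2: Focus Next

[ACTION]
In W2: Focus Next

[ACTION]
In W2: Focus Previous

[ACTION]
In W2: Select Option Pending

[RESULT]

━━━━━━━━━━┏━━━━━━━━━━━━━━━━━━━━━┓  
          ┃ FormWidget          ┃  
──────────┠─────────────────────┨  
K"        ┃  Plan:       ( ) Fre┃  
          ┃> Role:       [Gues▼]┃  
tus       ┃  Name:       [     ]┃  
 main     ┃  Notes:      [user@]┃  
ot staged ┃  Admin:      [ ]    ┃  
          ┃  Language:   ( ) Eng┃  
odified:  ┃                     ┃  
odified:  ┃                     ┃  
odified:  ┃                     ┃  
          ┃                     ┃  
 files:   ┃                     ┃  


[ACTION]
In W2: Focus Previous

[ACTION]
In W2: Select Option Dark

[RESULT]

━━━━━━━━━━┏━━━━━━━━━━━━━━━━━━━━━┓  
          ┃ FormWidget          ┃  
──────────┠─────────────────────┨  
K"        ┃> Plan:       ( ) Fre┃  
          ┃  Role:       [Gues▼]┃  
tus       ┃  Name:       [     ]┃  
 main     ┃  Notes:      [user@]┃  
ot staged ┃  Admin:      [ ]    ┃  
          ┃  Language:   ( ) Eng┃  
odified:  ┃                     ┃  
odified:  ┃                     ┃  
odified:  ┃                     ┃  
          ┃                     ┃  
 files:   ┃                     ┃  


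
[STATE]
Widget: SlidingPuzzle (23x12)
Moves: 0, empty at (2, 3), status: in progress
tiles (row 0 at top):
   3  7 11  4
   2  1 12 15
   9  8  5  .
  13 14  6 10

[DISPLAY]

┌────┬────┬────┬────┐  
│  3 │  7 │ 11 │  4 │  
├────┼────┼────┼────┤  
│  2 │  1 │ 12 │ 15 │  
├────┼────┼────┼────┤  
│  9 │  8 │  5 │    │  
├────┼────┼────┼────┤  
│ 13 │ 14 │  6 │ 10 │  
└────┴────┴────┴────┘  
Moves: 0               
                       
                       


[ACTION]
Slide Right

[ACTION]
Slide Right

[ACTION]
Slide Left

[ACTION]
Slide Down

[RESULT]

┌────┬────┬────┬────┐  
│  3 │  7 │ 11 │  4 │  
├────┼────┼────┼────┤  
│  2 │  1 │    │ 15 │  
├────┼────┼────┼────┤  
│  9 │  8 │ 12 │  5 │  
├────┼────┼────┼────┤  
│ 13 │ 14 │  6 │ 10 │  
└────┴────┴────┴────┘  
Moves: 4               
                       
                       


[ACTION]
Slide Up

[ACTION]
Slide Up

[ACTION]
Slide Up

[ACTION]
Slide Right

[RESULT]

┌────┬────┬────┬────┐  
│  3 │  7 │ 11 │  4 │  
├────┼────┼────┼────┤  
│  2 │  1 │ 12 │ 15 │  
├────┼────┼────┼────┤  
│  9 │  8 │  6 │  5 │  
├────┼────┼────┼────┤  
│ 13 │    │ 14 │ 10 │  
└────┴────┴────┴────┘  
Moves: 7               
                       
                       


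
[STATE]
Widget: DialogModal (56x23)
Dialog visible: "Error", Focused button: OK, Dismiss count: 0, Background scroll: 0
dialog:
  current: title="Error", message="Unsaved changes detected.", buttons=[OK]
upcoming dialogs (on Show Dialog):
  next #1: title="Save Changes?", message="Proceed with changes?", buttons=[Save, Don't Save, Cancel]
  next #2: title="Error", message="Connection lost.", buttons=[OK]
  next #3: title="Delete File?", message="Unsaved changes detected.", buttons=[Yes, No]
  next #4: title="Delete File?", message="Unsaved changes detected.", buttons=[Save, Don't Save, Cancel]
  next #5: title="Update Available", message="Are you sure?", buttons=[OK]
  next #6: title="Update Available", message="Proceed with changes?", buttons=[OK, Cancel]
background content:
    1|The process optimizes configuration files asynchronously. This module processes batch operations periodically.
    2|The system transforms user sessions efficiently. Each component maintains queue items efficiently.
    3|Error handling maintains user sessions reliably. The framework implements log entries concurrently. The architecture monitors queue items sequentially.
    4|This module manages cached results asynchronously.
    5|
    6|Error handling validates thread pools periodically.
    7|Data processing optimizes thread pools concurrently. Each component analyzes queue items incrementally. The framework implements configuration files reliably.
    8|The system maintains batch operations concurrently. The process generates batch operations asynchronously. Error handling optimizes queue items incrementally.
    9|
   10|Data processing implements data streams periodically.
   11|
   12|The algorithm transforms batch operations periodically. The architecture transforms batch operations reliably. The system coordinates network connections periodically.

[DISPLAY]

The process optimizes configuration files asynchronously
The system transforms user sessions efficiently. Each co
Error handling maintains user sessions reliably. The fra
This module manages cached results asynchronously.      
                                                        
Error handling validates thread pools periodically.     
Data processing optimizes thread pools concurrently. Eac
The system maintains batch operations concurrently. The 
                                                        
Data processi┌───────────────────────────┐riodically.   
             │           Error           │              
The algorithm│ Unsaved changes detected. │periodically. 
             │            [OK]           │              
             └───────────────────────────┘              
                                                        
                                                        
                                                        
                                                        
                                                        
                                                        
                                                        
                                                        
                                                        


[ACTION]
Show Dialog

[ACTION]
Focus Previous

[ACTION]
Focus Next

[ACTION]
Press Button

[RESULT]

The process optimizes configuration files asynchronously
The system transforms user sessions efficiently. Each co
Error handling maintains user sessions reliably. The fra
This module manages cached results asynchronously.      
                                                        
Error handling validates thread pools periodically.     
Data processing optimizes thread pools concurrently. Eac
The system maintains batch operations concurrently. The 
                                                        
Data processing implements data streams periodically.   
                                                        
The algorithm transforms batch operations periodically. 
                                                        
                                                        
                                                        
                                                        
                                                        
                                                        
                                                        
                                                        
                                                        
                                                        
                                                        
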